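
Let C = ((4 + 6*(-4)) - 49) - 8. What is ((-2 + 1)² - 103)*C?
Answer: 7854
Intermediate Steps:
C = -77 (C = ((4 - 24) - 49) - 8 = (-20 - 49) - 8 = -69 - 8 = -77)
((-2 + 1)² - 103)*C = ((-2 + 1)² - 103)*(-77) = ((-1)² - 103)*(-77) = (1 - 103)*(-77) = -102*(-77) = 7854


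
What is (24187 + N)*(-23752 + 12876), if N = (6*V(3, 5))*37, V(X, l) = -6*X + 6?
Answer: -234084148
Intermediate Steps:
V(X, l) = 6 - 6*X
N = -2664 (N = (6*(6 - 6*3))*37 = (6*(6 - 18))*37 = (6*(-12))*37 = -72*37 = -2664)
(24187 + N)*(-23752 + 12876) = (24187 - 2664)*(-23752 + 12876) = 21523*(-10876) = -234084148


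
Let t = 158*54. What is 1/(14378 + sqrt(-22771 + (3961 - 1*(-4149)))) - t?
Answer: (-76788*sqrt(181) + 122673095*I)/(-14378*I + 9*sqrt(181)) ≈ -8532.0 - 5.9605e-7*I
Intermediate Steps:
t = 8532
1/(14378 + sqrt(-22771 + (3961 - 1*(-4149)))) - t = 1/(14378 + sqrt(-22771 + (3961 - 1*(-4149)))) - 1*8532 = 1/(14378 + sqrt(-22771 + (3961 + 4149))) - 8532 = 1/(14378 + sqrt(-22771 + 8110)) - 8532 = 1/(14378 + sqrt(-14661)) - 8532 = 1/(14378 + 9*I*sqrt(181)) - 8532 = -8532 + 1/(14378 + 9*I*sqrt(181))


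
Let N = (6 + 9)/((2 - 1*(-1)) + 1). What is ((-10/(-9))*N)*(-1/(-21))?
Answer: 25/126 ≈ 0.19841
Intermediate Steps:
N = 15/4 (N = 15/((2 + 1) + 1) = 15/(3 + 1) = 15/4 ≈ 3.7500)
((-10/(-9))*N)*(-1/(-21)) = (-10/(-9)*(15/4))*(-1/(-21)) = (-10*(-⅑)*(15/4))*(-1*(-1/21)) = ((10/9)*(15/4))*(1/21) = (25/6)*(1/21) = 25/126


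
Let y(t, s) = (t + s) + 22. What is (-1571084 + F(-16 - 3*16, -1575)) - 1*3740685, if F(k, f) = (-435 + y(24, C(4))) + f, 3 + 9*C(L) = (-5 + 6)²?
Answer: -47823599/9 ≈ -5.3137e+6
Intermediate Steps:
C(L) = -2/9 (C(L) = -⅓ + (-5 + 6)²/9 = -⅓ + (⅑)*1² = -⅓ + (⅑)*1 = -⅓ + ⅑ = -2/9)
y(t, s) = 22 + s + t (y(t, s) = (s + t) + 22 = 22 + s + t)
F(k, f) = -3503/9 + f (F(k, f) = (-435 + (22 - 2/9 + 24)) + f = (-435 + 412/9) + f = -3503/9 + f)
(-1571084 + F(-16 - 3*16, -1575)) - 1*3740685 = (-1571084 + (-3503/9 - 1575)) - 1*3740685 = (-1571084 - 17678/9) - 3740685 = -14157434/9 - 3740685 = -47823599/9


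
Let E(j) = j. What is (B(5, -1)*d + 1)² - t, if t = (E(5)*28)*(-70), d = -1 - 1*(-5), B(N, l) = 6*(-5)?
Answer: 23961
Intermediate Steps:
B(N, l) = -30
d = 4 (d = -1 + 5 = 4)
t = -9800 (t = (5*28)*(-70) = 140*(-70) = -9800)
(B(5, -1)*d + 1)² - t = (-30*4 + 1)² - 1*(-9800) = (-120 + 1)² + 9800 = (-119)² + 9800 = 14161 + 9800 = 23961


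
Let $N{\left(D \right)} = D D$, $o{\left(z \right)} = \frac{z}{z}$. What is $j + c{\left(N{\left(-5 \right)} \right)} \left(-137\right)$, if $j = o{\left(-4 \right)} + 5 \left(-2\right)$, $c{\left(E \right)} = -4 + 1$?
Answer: $402$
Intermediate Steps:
$o{\left(z \right)} = 1$
$N{\left(D \right)} = D^{2}$
$c{\left(E \right)} = -3$
$j = -9$ ($j = 1 + 5 \left(-2\right) = 1 - 10 = -9$)
$j + c{\left(N{\left(-5 \right)} \right)} \left(-137\right) = -9 - -411 = -9 + 411 = 402$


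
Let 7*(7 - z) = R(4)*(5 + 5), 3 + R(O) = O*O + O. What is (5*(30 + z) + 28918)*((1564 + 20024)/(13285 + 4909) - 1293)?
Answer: -2384064321117/63679 ≈ -3.7439e+7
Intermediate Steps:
R(O) = -3 + O + O² (R(O) = -3 + (O*O + O) = -3 + (O² + O) = -3 + (O + O²) = -3 + O + O²)
z = -121/7 (z = 7 - (-3 + 4 + 4²)*(5 + 5)/7 = 7 - (-3 + 4 + 16)*10/7 = 7 - 17*10/7 = 7 - ⅐*170 = 7 - 170/7 = -121/7 ≈ -17.286)
(5*(30 + z) + 28918)*((1564 + 20024)/(13285 + 4909) - 1293) = (5*(30 - 121/7) + 28918)*((1564 + 20024)/(13285 + 4909) - 1293) = (5*(89/7) + 28918)*(21588/18194 - 1293) = (445/7 + 28918)*(21588*(1/18194) - 1293) = 202871*(10794/9097 - 1293)/7 = (202871/7)*(-11751627/9097) = -2384064321117/63679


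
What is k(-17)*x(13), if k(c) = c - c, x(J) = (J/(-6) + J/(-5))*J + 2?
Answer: 0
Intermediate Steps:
x(J) = 2 - 11*J²/30 (x(J) = (J*(-⅙) + J*(-⅕))*J + 2 = (-J/6 - J/5)*J + 2 = (-11*J/30)*J + 2 = -11*J²/30 + 2 = 2 - 11*J²/30)
k(c) = 0
k(-17)*x(13) = 0*(2 - 11/30*13²) = 0*(2 - 11/30*169) = 0*(2 - 1859/30) = 0*(-1799/30) = 0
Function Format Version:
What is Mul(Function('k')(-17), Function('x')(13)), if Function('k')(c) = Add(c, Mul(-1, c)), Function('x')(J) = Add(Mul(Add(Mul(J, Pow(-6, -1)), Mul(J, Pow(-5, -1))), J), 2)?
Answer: 0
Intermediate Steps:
Function('x')(J) = Add(2, Mul(Rational(-11, 30), Pow(J, 2))) (Function('x')(J) = Add(Mul(Add(Mul(J, Rational(-1, 6)), Mul(J, Rational(-1, 5))), J), 2) = Add(Mul(Add(Mul(Rational(-1, 6), J), Mul(Rational(-1, 5), J)), J), 2) = Add(Mul(Mul(Rational(-11, 30), J), J), 2) = Add(Mul(Rational(-11, 30), Pow(J, 2)), 2) = Add(2, Mul(Rational(-11, 30), Pow(J, 2))))
Function('k')(c) = 0
Mul(Function('k')(-17), Function('x')(13)) = Mul(0, Add(2, Mul(Rational(-11, 30), Pow(13, 2)))) = Mul(0, Add(2, Mul(Rational(-11, 30), 169))) = Mul(0, Add(2, Rational(-1859, 30))) = Mul(0, Rational(-1799, 30)) = 0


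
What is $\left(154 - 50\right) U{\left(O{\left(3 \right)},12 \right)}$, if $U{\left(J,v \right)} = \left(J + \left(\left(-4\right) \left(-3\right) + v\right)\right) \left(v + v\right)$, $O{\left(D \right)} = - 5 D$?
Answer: $22464$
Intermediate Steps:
$U{\left(J,v \right)} = 2 v \left(12 + J + v\right)$ ($U{\left(J,v \right)} = \left(J + \left(12 + v\right)\right) 2 v = \left(12 + J + v\right) 2 v = 2 v \left(12 + J + v\right)$)
$\left(154 - 50\right) U{\left(O{\left(3 \right)},12 \right)} = \left(154 - 50\right) 2 \cdot 12 \left(12 - 15 + 12\right) = 104 \cdot 2 \cdot 12 \left(12 - 15 + 12\right) = 104 \cdot 2 \cdot 12 \cdot 9 = 104 \cdot 216 = 22464$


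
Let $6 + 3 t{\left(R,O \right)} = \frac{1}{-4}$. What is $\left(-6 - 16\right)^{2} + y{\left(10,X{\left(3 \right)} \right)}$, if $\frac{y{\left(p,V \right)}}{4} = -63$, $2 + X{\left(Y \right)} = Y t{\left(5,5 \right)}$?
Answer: $232$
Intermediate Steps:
$t{\left(R,O \right)} = - \frac{25}{12}$ ($t{\left(R,O \right)} = -2 + \frac{1}{3 \left(-4\right)} = -2 + \frac{1}{3} \left(- \frac{1}{4}\right) = -2 - \frac{1}{12} = - \frac{25}{12}$)
$X{\left(Y \right)} = -2 - \frac{25 Y}{12}$ ($X{\left(Y \right)} = -2 + Y \left(- \frac{25}{12}\right) = -2 - \frac{25 Y}{12}$)
$y{\left(p,V \right)} = -252$ ($y{\left(p,V \right)} = 4 \left(-63\right) = -252$)
$\left(-6 - 16\right)^{2} + y{\left(10,X{\left(3 \right)} \right)} = \left(-6 - 16\right)^{2} - 252 = \left(-22\right)^{2} - 252 = 484 - 252 = 232$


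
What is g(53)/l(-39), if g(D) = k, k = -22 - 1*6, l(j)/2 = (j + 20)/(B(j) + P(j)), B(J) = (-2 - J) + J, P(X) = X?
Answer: -574/19 ≈ -30.211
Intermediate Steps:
B(J) = -2
l(j) = 2*(20 + j)/(-2 + j) (l(j) = 2*((j + 20)/(-2 + j)) = 2*((20 + j)/(-2 + j)) = 2*(20 + j)/(-2 + j))
k = -28 (k = -22 - 6 = -28)
g(D) = -28
g(53)/l(-39) = -28*(-2 - 39)/(2*(20 - 39)) = -28/(2*(-19)/(-41)) = -28/(2*(-1/41)*(-19)) = -28/38/41 = -28*41/38 = -574/19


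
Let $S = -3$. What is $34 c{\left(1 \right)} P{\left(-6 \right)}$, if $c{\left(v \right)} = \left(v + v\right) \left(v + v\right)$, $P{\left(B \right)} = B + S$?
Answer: $-1224$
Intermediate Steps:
$P{\left(B \right)} = -3 + B$ ($P{\left(B \right)} = B - 3 = -3 + B$)
$c{\left(v \right)} = 4 v^{2}$ ($c{\left(v \right)} = 2 v 2 v = 4 v^{2}$)
$34 c{\left(1 \right)} P{\left(-6 \right)} = 34 \cdot 4 \cdot 1^{2} \left(-3 - 6\right) = 34 \cdot 4 \cdot 1 \left(-9\right) = 34 \cdot 4 \left(-9\right) = 136 \left(-9\right) = -1224$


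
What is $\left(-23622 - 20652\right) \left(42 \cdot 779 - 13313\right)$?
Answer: $-859136970$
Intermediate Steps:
$\left(-23622 - 20652\right) \left(42 \cdot 779 - 13313\right) = - 44274 \left(32718 - 13313\right) = \left(-44274\right) 19405 = -859136970$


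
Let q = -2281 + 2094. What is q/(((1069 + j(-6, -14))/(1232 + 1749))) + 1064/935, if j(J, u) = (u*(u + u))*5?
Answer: -517990089/2832115 ≈ -182.90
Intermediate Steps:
j(J, u) = 10*u² (j(J, u) = (u*(2*u))*5 = (2*u²)*5 = 10*u²)
q = -187
q/(((1069 + j(-6, -14))/(1232 + 1749))) + 1064/935 = -187*(1232 + 1749)/(1069 + 10*(-14)²) + 1064/935 = -187*2981/(1069 + 10*196) + 1064*(1/935) = -187*2981/(1069 + 1960) + 1064/935 = -187/(3029*(1/2981)) + 1064/935 = -187/3029/2981 + 1064/935 = -187*2981/3029 + 1064/935 = -557447/3029 + 1064/935 = -517990089/2832115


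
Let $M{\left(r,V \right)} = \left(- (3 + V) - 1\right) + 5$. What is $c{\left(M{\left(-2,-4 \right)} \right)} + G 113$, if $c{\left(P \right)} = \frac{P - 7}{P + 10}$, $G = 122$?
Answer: $\frac{206788}{15} \approx 13786.0$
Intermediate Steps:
$M{\left(r,V \right)} = 1 - V$ ($M{\left(r,V \right)} = \left(\left(-3 - V\right) - 1\right) + 5 = \left(-4 - V\right) + 5 = 1 - V$)
$c{\left(P \right)} = \frac{-7 + P}{10 + P}$
$c{\left(M{\left(-2,-4 \right)} \right)} + G 113 = \frac{-7 + \left(1 - -4\right)}{10 + \left(1 - -4\right)} + 122 \cdot 113 = \frac{-7 + \left(1 + 4\right)}{10 + \left(1 + 4\right)} + 13786 = \frac{-7 + 5}{10 + 5} + 13786 = \frac{1}{15} \left(-2\right) + 13786 = - \frac{2}{15} + 13786 = \frac{206788}{15}$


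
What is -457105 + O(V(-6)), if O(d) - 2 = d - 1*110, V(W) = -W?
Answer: -457207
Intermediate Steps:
O(d) = -108 + d (O(d) = 2 + (d - 1*110) = 2 + (d - 110) = 2 + (-110 + d) = -108 + d)
-457105 + O(V(-6)) = -457105 + (-108 - 1*(-6)) = -457105 + (-108 + 6) = -457105 - 102 = -457207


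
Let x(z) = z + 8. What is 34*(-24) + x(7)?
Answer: -801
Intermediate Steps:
x(z) = 8 + z
34*(-24) + x(7) = 34*(-24) + (8 + 7) = -816 + 15 = -801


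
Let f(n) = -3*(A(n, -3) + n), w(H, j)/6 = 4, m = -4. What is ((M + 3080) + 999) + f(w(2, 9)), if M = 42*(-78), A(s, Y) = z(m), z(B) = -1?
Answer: 734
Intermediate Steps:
A(s, Y) = -1
M = -3276
w(H, j) = 24 (w(H, j) = 6*4 = 24)
f(n) = 3 - 3*n (f(n) = -3*(-1 + n) = 3 - 3*n)
((M + 3080) + 999) + f(w(2, 9)) = ((-3276 + 3080) + 999) + (3 - 3*24) = (-196 + 999) + (3 - 72) = 803 - 69 = 734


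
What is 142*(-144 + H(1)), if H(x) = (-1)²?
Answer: -20306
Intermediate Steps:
H(x) = 1
142*(-144 + H(1)) = 142*(-144 + 1) = 142*(-143) = -20306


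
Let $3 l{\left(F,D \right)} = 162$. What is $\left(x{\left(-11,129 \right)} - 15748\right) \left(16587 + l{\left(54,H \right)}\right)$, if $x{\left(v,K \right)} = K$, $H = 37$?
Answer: $-259915779$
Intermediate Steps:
$l{\left(F,D \right)} = 54$ ($l{\left(F,D \right)} = \frac{1}{3} \cdot 162 = 54$)
$\left(x{\left(-11,129 \right)} - 15748\right) \left(16587 + l{\left(54,H \right)}\right) = \left(129 - 15748\right) \left(16587 + 54\right) = \left(-15619\right) 16641 = -259915779$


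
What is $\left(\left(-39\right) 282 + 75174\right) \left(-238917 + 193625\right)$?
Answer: $-2906659392$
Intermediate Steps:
$\left(\left(-39\right) 282 + 75174\right) \left(-238917 + 193625\right) = \left(-10998 + 75174\right) \left(-45292\right) = 64176 \left(-45292\right) = -2906659392$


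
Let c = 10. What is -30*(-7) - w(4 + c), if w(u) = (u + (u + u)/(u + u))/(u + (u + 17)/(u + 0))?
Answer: 47460/227 ≈ 209.07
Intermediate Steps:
w(u) = (1 + u)/(u + (17 + u)/u) (w(u) = (u + (2*u)/((2*u)))/(u + (17 + u)/u) = (u + (2*u)*(1/(2*u)))/(u + (17 + u)/u) = (u + 1)/(u + (17 + u)/u) = (1 + u)/(u + (17 + u)/u))
-30*(-7) - w(4 + c) = -30*(-7) - (4 + 10)*(1 + (4 + 10))/(17 + (4 + 10) + (4 + 10)²) = 210 - 14*(1 + 14)/(17 + 14 + 14²) = 210 - 14*15/(17 + 14 + 196) = 210 - 14*15/227 = 210 - 1*210/227 = 210 - 210/227 = 47460/227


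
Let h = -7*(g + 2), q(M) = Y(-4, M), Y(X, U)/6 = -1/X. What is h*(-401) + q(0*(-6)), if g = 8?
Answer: 56143/2 ≈ 28072.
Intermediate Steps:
Y(X, U) = -6/X (Y(X, U) = 6*(-1/X) = -6/X)
q(M) = 3/2 (q(M) = -6/(-4) = -6*(-1/4) = 3/2)
h = -70 (h = -7*(8 + 2) = -7*10 = -70)
h*(-401) + q(0*(-6)) = -70*(-401) + 3/2 = 28070 + 3/2 = 56143/2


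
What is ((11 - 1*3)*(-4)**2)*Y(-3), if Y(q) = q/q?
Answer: 128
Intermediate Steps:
Y(q) = 1
((11 - 1*3)*(-4)**2)*Y(-3) = ((11 - 1*3)*(-4)**2)*1 = ((11 - 3)*16)*1 = (8*16)*1 = 128*1 = 128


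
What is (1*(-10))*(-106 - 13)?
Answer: 1190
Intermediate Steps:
(1*(-10))*(-106 - 13) = -10*(-119) = 1190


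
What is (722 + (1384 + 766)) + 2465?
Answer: 5337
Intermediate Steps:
(722 + (1384 + 766)) + 2465 = (722 + 2150) + 2465 = 2872 + 2465 = 5337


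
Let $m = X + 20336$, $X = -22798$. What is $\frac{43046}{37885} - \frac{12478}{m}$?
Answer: $\frac{289354141}{46636435} \approx 6.2045$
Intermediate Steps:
$m = -2462$ ($m = -22798 + 20336 = -2462$)
$\frac{43046}{37885} - \frac{12478}{m} = \frac{43046}{37885} - \frac{12478}{-2462} = 43046 \cdot \frac{1}{37885} - - \frac{6239}{1231} = \frac{43046}{37885} + \frac{6239}{1231} = \frac{289354141}{46636435}$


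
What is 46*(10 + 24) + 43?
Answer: 1607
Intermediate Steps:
46*(10 + 24) + 43 = 46*34 + 43 = 1564 + 43 = 1607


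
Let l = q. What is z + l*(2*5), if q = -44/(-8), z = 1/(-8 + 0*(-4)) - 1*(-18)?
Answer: 583/8 ≈ 72.875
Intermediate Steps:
z = 143/8 (z = 1/(-8 + 0) + 18 = 1/(-8) + 18 = -1/8 + 18 = 143/8 ≈ 17.875)
q = 11/2 (q = -44*(-1/8) = 11/2 ≈ 5.5000)
l = 11/2 ≈ 5.5000
z + l*(2*5) = 143/8 + 11*(2*5)/2 = 143/8 + (11/2)*10 = 143/8 + 55 = 583/8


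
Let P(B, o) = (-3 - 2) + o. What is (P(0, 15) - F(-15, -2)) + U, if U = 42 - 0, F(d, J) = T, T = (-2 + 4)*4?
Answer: 44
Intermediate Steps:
T = 8 (T = 2*4 = 8)
P(B, o) = -5 + o
F(d, J) = 8
U = 42 (U = 42 - 1*0 = 42 + 0 = 42)
(P(0, 15) - F(-15, -2)) + U = ((-5 + 15) - 1*8) + 42 = (10 - 8) + 42 = 2 + 42 = 44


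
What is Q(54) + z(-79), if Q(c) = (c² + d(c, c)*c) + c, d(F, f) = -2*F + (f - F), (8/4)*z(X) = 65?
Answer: -5659/2 ≈ -2829.5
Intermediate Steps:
z(X) = 65/2 (z(X) = (½)*65 = 65/2)
d(F, f) = f - 3*F
Q(c) = c - c² (Q(c) = (c² + (c - 3*c)*c) + c = (c² + (-2*c)*c) + c = (c² - 2*c²) + c = -c² + c = c - c²)
Q(54) + z(-79) = 54*(1 - 1*54) + 65/2 = 54*(1 - 54) + 65/2 = 54*(-53) + 65/2 = -2862 + 65/2 = -5659/2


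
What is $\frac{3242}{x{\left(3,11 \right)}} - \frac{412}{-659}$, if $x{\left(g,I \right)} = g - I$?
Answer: $- \frac{1066591}{2636} \approx -404.63$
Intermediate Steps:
$\frac{3242}{x{\left(3,11 \right)}} - \frac{412}{-659} = \frac{3242}{3 - 11} - \frac{412}{-659} = \frac{3242}{3 - 11} - - \frac{412}{659} = \frac{3242}{-8} + \frac{412}{659} = 3242 \left(- \frac{1}{8}\right) + \frac{412}{659} = - \frac{1621}{4} + \frac{412}{659} = - \frac{1066591}{2636}$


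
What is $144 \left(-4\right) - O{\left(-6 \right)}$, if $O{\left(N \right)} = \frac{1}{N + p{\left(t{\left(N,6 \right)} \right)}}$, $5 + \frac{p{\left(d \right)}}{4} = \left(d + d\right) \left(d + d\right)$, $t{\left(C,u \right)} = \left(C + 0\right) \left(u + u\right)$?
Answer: $- \frac{47760769}{82918} \approx -576.0$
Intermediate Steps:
$t{\left(C,u \right)} = 2 C u$ ($t{\left(C,u \right)} = C 2 u = 2 C u$)
$p{\left(d \right)} = -20 + 16 d^{2}$ ($p{\left(d \right)} = -20 + 4 \left(d + d\right) \left(d + d\right) = -20 + 4 \cdot 2 d 2 d = -20 + 4 \cdot 4 d^{2} = -20 + 16 d^{2}$)
$O{\left(N \right)} = \frac{1}{-20 + N + 2304 N^{2}}$ ($O{\left(N \right)} = \frac{1}{N + \left(-20 + 16 \left(2 N 6\right)^{2}\right)} = \frac{1}{N + \left(-20 + 16 \left(12 N\right)^{2}\right)} = \frac{1}{N + \left(-20 + 16 \cdot 144 N^{2}\right)} = \frac{1}{N + \left(-20 + 2304 N^{2}\right)} = \frac{1}{-20 + N + 2304 N^{2}}$)
$144 \left(-4\right) - O{\left(-6 \right)} = 144 \left(-4\right) - \frac{1}{-20 - 6 + 2304 \left(-6\right)^{2}} = -576 - \frac{1}{-20 - 6 + 2304 \cdot 36} = -576 - \frac{1}{-20 - 6 + 82944} = -576 - \frac{1}{82918} = - \frac{47760769}{82918}$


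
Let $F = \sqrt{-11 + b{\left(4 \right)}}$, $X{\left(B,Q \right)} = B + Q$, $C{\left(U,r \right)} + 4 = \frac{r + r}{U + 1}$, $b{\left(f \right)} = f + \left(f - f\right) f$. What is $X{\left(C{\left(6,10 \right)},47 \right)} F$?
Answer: $\frac{321 i \sqrt{7}}{7} \approx 121.33 i$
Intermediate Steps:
$b{\left(f \right)} = f$ ($b{\left(f \right)} = f + 0 f = f + 0 = f$)
$C{\left(U,r \right)} = -4 + \frac{2 r}{1 + U}$ ($C{\left(U,r \right)} = -4 + \frac{r + r}{U + 1} = -4 + \frac{2 r}{1 + U}$)
$F = i \sqrt{7}$ ($F = \sqrt{-11 + 4} = \sqrt{-7} = i \sqrt{7} \approx 2.6458 i$)
$X{\left(C{\left(6,10 \right)},47 \right)} F = \left(\frac{2 \left(-2 + 10 - 12\right)}{1 + 6} + 47\right) i \sqrt{7} = \left(\frac{2 \left(-2 + 10 - 12\right)}{7} + 47\right) i \sqrt{7} = \left(2 \cdot \frac{1}{7} \left(-4\right) + 47\right) i \sqrt{7} = \left(- \frac{8}{7} + 47\right) i \sqrt{7} = \frac{321 i \sqrt{7}}{7}$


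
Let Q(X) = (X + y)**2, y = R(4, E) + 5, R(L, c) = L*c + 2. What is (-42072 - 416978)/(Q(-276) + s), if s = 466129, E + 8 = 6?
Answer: -229525/271429 ≈ -0.84562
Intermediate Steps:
E = -2 (E = -8 + 6 = -2)
R(L, c) = 2 + L*c
y = -1 (y = (2 + 4*(-2)) + 5 = (2 - 8) + 5 = -6 + 5 = -1)
Q(X) = (-1 + X)**2 (Q(X) = (X - 1)**2 = (-1 + X)**2)
(-42072 - 416978)/(Q(-276) + s) = (-42072 - 416978)/((-1 - 276)**2 + 466129) = -459050/((-277)**2 + 466129) = -459050/(76729 + 466129) = -459050/542858 = -459050*1/542858 = -229525/271429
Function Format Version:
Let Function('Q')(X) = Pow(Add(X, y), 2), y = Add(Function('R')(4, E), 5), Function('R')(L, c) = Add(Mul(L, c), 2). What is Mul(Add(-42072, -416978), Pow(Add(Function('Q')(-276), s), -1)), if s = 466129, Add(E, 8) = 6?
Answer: Rational(-229525, 271429) ≈ -0.84562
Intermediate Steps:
E = -2 (E = Add(-8, 6) = -2)
Function('R')(L, c) = Add(2, Mul(L, c))
y = -1 (y = Add(Add(2, Mul(4, -2)), 5) = Add(Add(2, -8), 5) = Add(-6, 5) = -1)
Function('Q')(X) = Pow(Add(-1, X), 2) (Function('Q')(X) = Pow(Add(X, -1), 2) = Pow(Add(-1, X), 2))
Mul(Add(-42072, -416978), Pow(Add(Function('Q')(-276), s), -1)) = Mul(Add(-42072, -416978), Pow(Add(Pow(Add(-1, -276), 2), 466129), -1)) = Mul(-459050, Pow(Add(Pow(-277, 2), 466129), -1)) = Mul(-459050, Pow(Add(76729, 466129), -1)) = Mul(-459050, Pow(542858, -1)) = Mul(-459050, Rational(1, 542858)) = Rational(-229525, 271429)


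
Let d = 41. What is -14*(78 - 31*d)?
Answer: 16702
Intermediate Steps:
-14*(78 - 31*d) = -14*(78 - 31*41) = -14*(78 - 1271) = -14*(-1193) = 16702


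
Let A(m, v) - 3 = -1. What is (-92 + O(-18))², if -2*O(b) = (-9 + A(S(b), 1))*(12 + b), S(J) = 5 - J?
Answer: 12769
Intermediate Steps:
A(m, v) = 2 (A(m, v) = 3 - 1 = 2)
O(b) = 42 + 7*b/2 (O(b) = -(-9 + 2)*(12 + b)/2 = -(-7)*(12 + b)/2 = -(-84 - 7*b)/2 = 42 + 7*b/2)
(-92 + O(-18))² = (-92 + (42 + (7/2)*(-18)))² = (-92 + (42 - 63))² = (-92 - 21)² = (-113)² = 12769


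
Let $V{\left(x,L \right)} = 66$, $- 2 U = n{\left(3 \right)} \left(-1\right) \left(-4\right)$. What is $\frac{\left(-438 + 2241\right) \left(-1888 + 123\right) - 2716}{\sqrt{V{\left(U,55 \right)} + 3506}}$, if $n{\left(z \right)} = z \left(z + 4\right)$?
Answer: $- \frac{3185011 \sqrt{893}}{1786} \approx -53291.0$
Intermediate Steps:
$n{\left(z \right)} = z \left(4 + z\right)$
$U = -42$ ($U = - \frac{3 \left(4 + 3\right) \left(-1\right) \left(-4\right)}{2} = - \frac{3 \cdot 7 \left(-1\right) \left(-4\right)}{2} = - \frac{21 \left(-1\right) \left(-4\right)}{2} = - \frac{\left(-21\right) \left(-4\right)}{2} = \left(- \frac{1}{2}\right) 84 = -42$)
$\frac{\left(-438 + 2241\right) \left(-1888 + 123\right) - 2716}{\sqrt{V{\left(U,55 \right)} + 3506}} = \frac{\left(-438 + 2241\right) \left(-1888 + 123\right) - 2716}{\sqrt{66 + 3506}} = \frac{1803 \left(-1765\right) - 2716}{\sqrt{3572}} = \frac{-3182295 - 2716}{2 \sqrt{893}} = - 3185011 \frac{\sqrt{893}}{1786} = - \frac{3185011 \sqrt{893}}{1786}$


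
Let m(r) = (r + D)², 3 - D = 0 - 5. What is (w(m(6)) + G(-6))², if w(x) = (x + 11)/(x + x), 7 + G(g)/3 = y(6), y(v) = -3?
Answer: 133471809/153664 ≈ 868.59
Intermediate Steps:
D = 8 (D = 3 - (0 - 5) = 3 - 1*(-5) = 3 + 5 = 8)
G(g) = -30 (G(g) = -21 + 3*(-3) = -21 - 9 = -30)
m(r) = (8 + r)² (m(r) = (r + 8)² = (8 + r)²)
w(x) = (11 + x)/(2*x) (w(x) = (11 + x)/((2*x)) = (11 + x)*(1/(2*x)) = (11 + x)/(2*x))
(w(m(6)) + G(-6))² = ((11 + (8 + 6)²)/(2*((8 + 6)²)) - 30)² = ((11 + 14²)/(2*(14²)) - 30)² = ((½)*(11 + 196)/196 - 30)² = ((½)*(1/196)*207 - 30)² = (207/392 - 30)² = (-11553/392)² = 133471809/153664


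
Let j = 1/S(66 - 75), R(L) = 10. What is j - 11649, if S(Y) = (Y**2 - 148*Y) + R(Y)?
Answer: -16576526/1423 ≈ -11649.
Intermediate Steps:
S(Y) = 10 + Y**2 - 148*Y (S(Y) = (Y**2 - 148*Y) + 10 = 10 + Y**2 - 148*Y)
j = 1/1423 (j = 1/(10 + (66 - 75)**2 - 148*(66 - 75)) = 1/(10 + (-9)**2 - 148*(-9)) = 1/(10 + 81 + 1332) = 1/1423 ≈ 0.00070274)
j - 11649 = 1/1423 - 11649 = -16576526/1423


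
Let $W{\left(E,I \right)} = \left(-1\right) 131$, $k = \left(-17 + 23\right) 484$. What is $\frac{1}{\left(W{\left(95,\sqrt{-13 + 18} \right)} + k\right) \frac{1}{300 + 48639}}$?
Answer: $\frac{48939}{2773} \approx 17.648$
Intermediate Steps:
$k = 2904$ ($k = 6 \cdot 484 = 2904$)
$W{\left(E,I \right)} = -131$
$\frac{1}{\left(W{\left(95,\sqrt{-13 + 18} \right)} + k\right) \frac{1}{300 + 48639}} = \frac{1}{\left(-131 + 2904\right) \frac{1}{300 + 48639}} = \frac{1}{2773 \cdot \frac{1}{48939}} = \frac{1}{\frac{2773}{48939}} = \frac{48939}{2773}$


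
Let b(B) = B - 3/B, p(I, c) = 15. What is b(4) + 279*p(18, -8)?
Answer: 16753/4 ≈ 4188.3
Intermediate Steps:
b(4) + 279*p(18, -8) = (4 - 3/4) + 279*15 = (4 - 3*1/4) + 4185 = (4 - 3/4) + 4185 = 13/4 + 4185 = 16753/4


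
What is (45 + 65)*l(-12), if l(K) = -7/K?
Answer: 385/6 ≈ 64.167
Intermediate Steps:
(45 + 65)*l(-12) = (45 + 65)*(-7/(-12)) = 110*(-7*(-1/12)) = 110*(7/12) = 385/6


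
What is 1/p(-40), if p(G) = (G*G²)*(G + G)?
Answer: 1/5120000 ≈ 1.9531e-7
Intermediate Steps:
p(G) = 2*G⁴ (p(G) = G³*(2*G) = 2*G⁴)
1/p(-40) = 1/(2*(-40)⁴) = 1/(2*2560000) = 1/5120000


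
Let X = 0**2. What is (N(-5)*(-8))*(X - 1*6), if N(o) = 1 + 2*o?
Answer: -432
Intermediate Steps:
X = 0
(N(-5)*(-8))*(X - 1*6) = ((1 + 2*(-5))*(-8))*(0 - 1*6) = ((1 - 10)*(-8))*(0 - 6) = -9*(-8)*(-6) = 72*(-6) = -432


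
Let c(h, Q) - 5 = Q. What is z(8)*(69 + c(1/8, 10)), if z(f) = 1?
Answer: 84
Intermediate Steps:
c(h, Q) = 5 + Q
z(8)*(69 + c(1/8, 10)) = 1*(69 + (5 + 10)) = 1*(69 + 15) = 1*84 = 84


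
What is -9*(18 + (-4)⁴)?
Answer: -2466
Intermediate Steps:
-9*(18 + (-4)⁴) = -9*(18 + 256) = -9*274 = -2466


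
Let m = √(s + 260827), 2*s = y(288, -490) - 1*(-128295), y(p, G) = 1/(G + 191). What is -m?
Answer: -15*√129124645/299 ≈ -570.07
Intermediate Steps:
y(p, G) = 1/(191 + G)
s = 19180102/299 (s = (1/(191 - 490) - 1*(-128295))/2 = (1/(-299) + 128295)/2 = (-1/299 + 128295)/2 = (½)*(38360204/299) = 19180102/299 ≈ 64148.)
m = 15*√129124645/299 (m = √(19180102/299 + 260827) = √(97167375/299) = 15*√129124645/299 ≈ 570.07)
-m = -15*√129124645/299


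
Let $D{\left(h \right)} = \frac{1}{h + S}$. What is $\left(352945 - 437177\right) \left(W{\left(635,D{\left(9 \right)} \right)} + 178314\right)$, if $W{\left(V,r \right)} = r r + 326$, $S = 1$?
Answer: $- \frac{376180133058}{25} \approx -1.5047 \cdot 10^{10}$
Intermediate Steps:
$D{\left(h \right)} = \frac{1}{1 + h}$ ($D{\left(h \right)} = \frac{1}{h + 1} = \frac{1}{1 + h}$)
$W{\left(V,r \right)} = 326 + r^{2}$ ($W{\left(V,r \right)} = r^{2} + 326 = 326 + r^{2}$)
$\left(352945 - 437177\right) \left(W{\left(635,D{\left(9 \right)} \right)} + 178314\right) = \left(352945 - 437177\right) \left(\left(326 + \left(\frac{1}{1 + 9}\right)^{2}\right) + 178314\right) = - 84232 \left(\left(326 + \left(\frac{1}{10}\right)^{2}\right) + 178314\right) = - 84232 \left(\left(326 + \frac{1}{100}\right) + 178314\right) = - 84232 \left(\frac{32601}{100} + 178314\right) = \left(-84232\right) \frac{17864001}{100} = - \frac{376180133058}{25}$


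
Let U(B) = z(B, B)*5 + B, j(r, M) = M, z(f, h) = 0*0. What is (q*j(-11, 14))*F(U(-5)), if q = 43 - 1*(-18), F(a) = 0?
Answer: 0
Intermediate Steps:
z(f, h) = 0
U(B) = B (U(B) = 0*5 + B = 0 + B = B)
q = 61 (q = 43 + 18 = 61)
(q*j(-11, 14))*F(U(-5)) = (61*14)*0 = 854*0 = 0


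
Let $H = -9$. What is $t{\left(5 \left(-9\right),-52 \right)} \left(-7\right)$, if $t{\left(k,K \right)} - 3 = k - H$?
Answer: $231$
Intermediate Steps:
$t{\left(k,K \right)} = 12 + k$ ($t{\left(k,K \right)} = 3 + \left(k - -9\right) = 3 + \left(k + 9\right) = 3 + \left(9 + k\right) = 12 + k$)
$t{\left(5 \left(-9\right),-52 \right)} \left(-7\right) = \left(12 + 5 \left(-9\right)\right) \left(-7\right) = \left(12 - 45\right) \left(-7\right) = \left(-33\right) \left(-7\right) = 231$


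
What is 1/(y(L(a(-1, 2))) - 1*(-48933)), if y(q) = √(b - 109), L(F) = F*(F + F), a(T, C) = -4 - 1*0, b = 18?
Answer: 48933/2394438580 - I*√91/2394438580 ≈ 2.0436e-5 - 3.984e-9*I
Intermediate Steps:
a(T, C) = -4 (a(T, C) = -4 + 0 = -4)
L(F) = 2*F² (L(F) = F*(2*F) = 2*F²)
y(q) = I*√91 (y(q) = √(18 - 109) = √(-91) = I*√91)
1/(y(L(a(-1, 2))) - 1*(-48933)) = 1/(I*√91 - 1*(-48933)) = 1/(I*√91 + 48933) = 1/(48933 + I*√91)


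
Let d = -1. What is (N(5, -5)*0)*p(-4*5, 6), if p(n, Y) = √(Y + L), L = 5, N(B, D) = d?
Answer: 0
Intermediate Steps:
N(B, D) = -1
p(n, Y) = √(5 + Y) (p(n, Y) = √(Y + 5) = √(5 + Y))
(N(5, -5)*0)*p(-4*5, 6) = (-1*0)*√(5 + 6) = 0*√11 = 0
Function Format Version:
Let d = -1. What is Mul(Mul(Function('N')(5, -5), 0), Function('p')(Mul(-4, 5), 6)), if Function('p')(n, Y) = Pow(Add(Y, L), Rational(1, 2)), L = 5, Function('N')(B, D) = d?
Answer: 0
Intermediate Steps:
Function('N')(B, D) = -1
Function('p')(n, Y) = Pow(Add(5, Y), Rational(1, 2)) (Function('p')(n, Y) = Pow(Add(Y, 5), Rational(1, 2)) = Pow(Add(5, Y), Rational(1, 2)))
Mul(Mul(Function('N')(5, -5), 0), Function('p')(Mul(-4, 5), 6)) = Mul(Mul(-1, 0), Pow(Add(5, 6), Rational(1, 2))) = Mul(0, Pow(11, Rational(1, 2))) = 0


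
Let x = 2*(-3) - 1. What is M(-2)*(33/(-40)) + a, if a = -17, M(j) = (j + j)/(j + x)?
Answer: -521/30 ≈ -17.367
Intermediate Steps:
x = -7 (x = -6 - 1 = -7)
M(j) = 2*j/(-7 + j) (M(j) = (j + j)/(j - 7) = (2*j)/(-7 + j) = 2*j/(-7 + j))
M(-2)*(33/(-40)) + a = (2*(-2)/(-7 - 2))*(33/(-40)) - 17 = (2*(-2)/(-9))*(33*(-1/40)) - 17 = (2*(-2)*(-1/9))*(-33/40) - 17 = (4/9)*(-33/40) - 17 = -11/30 - 17 = -521/30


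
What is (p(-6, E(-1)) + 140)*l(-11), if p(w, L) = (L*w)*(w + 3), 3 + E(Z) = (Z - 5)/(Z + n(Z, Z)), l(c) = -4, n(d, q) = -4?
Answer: -2152/5 ≈ -430.40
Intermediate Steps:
E(Z) = -3 + (-5 + Z)/(-4 + Z) (E(Z) = -3 + (Z - 5)/(Z - 4) = -3 + (-5 + Z)/(-4 + Z))
p(w, L) = L*w*(3 + w) (p(w, L) = (L*w)*(3 + w) = L*w*(3 + w))
(p(-6, E(-1)) + 140)*l(-11) = (((7 - 2*(-1))/(-4 - 1))*(-6)*(3 - 6) + 140)*(-4) = (((7 + 2)/(-5))*(-6)*(-3) + 140)*(-4) = (-1/5*9*(-6)*(-3) + 140)*(-4) = (-9/5*(-6)*(-3) + 140)*(-4) = (-162/5 + 140)*(-4) = (538/5)*(-4) = -2152/5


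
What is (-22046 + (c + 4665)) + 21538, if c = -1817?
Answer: 2340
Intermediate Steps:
(-22046 + (c + 4665)) + 21538 = (-22046 + (-1817 + 4665)) + 21538 = (-22046 + 2848) + 21538 = -19198 + 21538 = 2340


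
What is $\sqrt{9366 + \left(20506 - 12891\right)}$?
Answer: $\sqrt{16981} \approx 130.31$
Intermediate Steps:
$\sqrt{9366 + \left(20506 - 12891\right)} = \sqrt{9366 + 7615} = \sqrt{16981}$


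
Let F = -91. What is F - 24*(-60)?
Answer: 1349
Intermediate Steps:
F - 24*(-60) = -91 - 24*(-60) = -91 + 1440 = 1349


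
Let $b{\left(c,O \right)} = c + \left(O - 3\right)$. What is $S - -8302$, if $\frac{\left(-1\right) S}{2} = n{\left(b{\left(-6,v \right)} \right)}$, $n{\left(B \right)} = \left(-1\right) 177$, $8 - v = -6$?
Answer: $8656$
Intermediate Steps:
$v = 14$ ($v = 8 - -6 = 8 + 6 = 14$)
$b{\left(c,O \right)} = -3 + O + c$ ($b{\left(c,O \right)} = c + \left(-3 + O\right) = -3 + O + c$)
$n{\left(B \right)} = -177$
$S = 354$ ($S = \left(-2\right) \left(-177\right) = 354$)
$S - -8302 = 354 - -8302 = 354 + 8302 = 8656$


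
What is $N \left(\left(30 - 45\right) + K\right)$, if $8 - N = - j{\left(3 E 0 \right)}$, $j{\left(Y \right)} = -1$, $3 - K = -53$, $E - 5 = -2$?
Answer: $287$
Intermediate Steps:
$E = 3$ ($E = 5 - 2 = 3$)
$K = 56$ ($K = 3 - -53 = 3 + 53 = 56$)
$N = 7$ ($N = 8 - \left(-1\right) \left(-1\right) = 8 - 1 = 7$)
$N \left(\left(30 - 45\right) + K\right) = 7 \left(\left(30 - 45\right) + 56\right) = 7 \left(-15 + 56\right) = 7 \cdot 41 = 287$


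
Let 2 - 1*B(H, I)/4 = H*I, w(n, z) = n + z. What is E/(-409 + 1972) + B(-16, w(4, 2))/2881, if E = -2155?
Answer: -5595859/4503003 ≈ -1.2427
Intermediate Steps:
B(H, I) = 8 - 4*H*I
E/(-409 + 1972) + B(-16, w(4, 2))/2881 = -2155/(-409 + 1972) + (8 - 4*(-16)*(4 + 2))/2881 = -2155/1563 + (8 - 4*(-16)*6)*(1/2881) = -2155*1/1563 + (8 + 384)*(1/2881) = -2155/1563 + 392*(1/2881) = -2155/1563 + 392/2881 = -5595859/4503003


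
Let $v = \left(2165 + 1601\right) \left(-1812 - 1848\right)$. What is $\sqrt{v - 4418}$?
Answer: $i \sqrt{13787978} \approx 3713.2 i$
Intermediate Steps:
$v = -13783560$ ($v = 3766 \left(-3660\right) = -13783560$)
$\sqrt{v - 4418} = \sqrt{-13783560 - 4418} = \sqrt{-13787978} = i \sqrt{13787978}$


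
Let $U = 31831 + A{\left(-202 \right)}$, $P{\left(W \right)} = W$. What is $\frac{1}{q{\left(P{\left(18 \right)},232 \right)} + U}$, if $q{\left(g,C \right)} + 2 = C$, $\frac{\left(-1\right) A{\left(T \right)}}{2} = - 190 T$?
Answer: $- \frac{1}{44699} \approx -2.2372 \cdot 10^{-5}$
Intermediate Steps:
$A{\left(T \right)} = 380 T$ ($A{\left(T \right)} = - 2 \left(- 190 T\right) = 380 T$)
$q{\left(g,C \right)} = -2 + C$
$U = -44929$ ($U = 31831 + 380 \left(-202\right) = 31831 - 76760 = -44929$)
$\frac{1}{q{\left(P{\left(18 \right)},232 \right)} + U} = \frac{1}{\left(-2 + 232\right) - 44929} = \frac{1}{230 - 44929} = \frac{1}{-44699} = - \frac{1}{44699}$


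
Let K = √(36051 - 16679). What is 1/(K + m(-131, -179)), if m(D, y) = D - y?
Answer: -12/4267 + √4843/8534 ≈ 0.0053424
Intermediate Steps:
K = 2*√4843 (K = √19372 = 2*√4843 ≈ 139.18)
1/(K + m(-131, -179)) = 1/(2*√4843 + (-131 - 1*(-179))) = 1/(2*√4843 + (-131 + 179)) = 1/(2*√4843 + 48) = 1/(48 + 2*√4843)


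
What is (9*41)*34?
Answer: 12546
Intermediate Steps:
(9*41)*34 = 369*34 = 12546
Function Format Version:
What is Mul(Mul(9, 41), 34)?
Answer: 12546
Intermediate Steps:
Mul(Mul(9, 41), 34) = Mul(369, 34) = 12546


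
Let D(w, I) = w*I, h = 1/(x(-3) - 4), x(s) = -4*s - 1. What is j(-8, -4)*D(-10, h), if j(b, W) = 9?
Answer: -90/7 ≈ -12.857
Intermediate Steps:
x(s) = -1 - 4*s
h = ⅐ (h = 1/((-1 - 4*(-3)) - 4) = 1/((-1 + 12) - 4) = 1/(11 - 4) = 1/7 = ⅐ ≈ 0.14286)
D(w, I) = I*w
j(-8, -4)*D(-10, h) = 9*((⅐)*(-10)) = 9*(-10/7) = -90/7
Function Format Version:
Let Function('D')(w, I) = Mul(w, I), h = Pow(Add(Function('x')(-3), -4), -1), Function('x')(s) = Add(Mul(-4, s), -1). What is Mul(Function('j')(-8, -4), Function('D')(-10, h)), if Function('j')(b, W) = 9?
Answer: Rational(-90, 7) ≈ -12.857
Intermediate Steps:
Function('x')(s) = Add(-1, Mul(-4, s))
h = Rational(1, 7) (h = Pow(Add(Add(-1, Mul(-4, -3)), -4), -1) = Pow(Add(Add(-1, 12), -4), -1) = Pow(Add(11, -4), -1) = Pow(7, -1) = Rational(1, 7) ≈ 0.14286)
Function('D')(w, I) = Mul(I, w)
Mul(Function('j')(-8, -4), Function('D')(-10, h)) = Mul(9, Mul(Rational(1, 7), -10)) = Mul(9, Rational(-10, 7)) = Rational(-90, 7)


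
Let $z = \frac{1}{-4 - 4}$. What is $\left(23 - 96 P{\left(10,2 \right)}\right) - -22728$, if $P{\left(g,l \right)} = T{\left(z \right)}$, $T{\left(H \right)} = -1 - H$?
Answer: $22835$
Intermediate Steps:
$z = - \frac{1}{8}$ ($z = \frac{1}{-8} = - \frac{1}{8} \approx -0.125$)
$P{\left(g,l \right)} = - \frac{7}{8}$ ($P{\left(g,l \right)} = -1 - - \frac{1}{8} = -1 + \frac{1}{8} = - \frac{7}{8}$)
$\left(23 - 96 P{\left(10,2 \right)}\right) - -22728 = \left(23 - -84\right) - -22728 = \left(23 + 84\right) + 22728 = 107 + 22728 = 22835$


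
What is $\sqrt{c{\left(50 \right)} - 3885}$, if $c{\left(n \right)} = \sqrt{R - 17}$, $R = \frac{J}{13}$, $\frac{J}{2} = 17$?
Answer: $\frac{\sqrt{-656565 + 13 i \sqrt{2431}}}{13} \approx 0.030425 + 62.33 i$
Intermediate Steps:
$J = 34$ ($J = 2 \cdot 17 = 34$)
$R = \frac{34}{13} \approx 2.6154$
$c{\left(n \right)} = \frac{i \sqrt{2431}}{13}$ ($c{\left(n \right)} = \sqrt{\frac{34}{13} - 17} = \sqrt{- \frac{187}{13}} = \frac{i \sqrt{2431}}{13}$)
$\sqrt{c{\left(50 \right)} - 3885} = \sqrt{\frac{i \sqrt{2431}}{13} - 3885} = \sqrt{-3885 + \frac{i \sqrt{2431}}{13}}$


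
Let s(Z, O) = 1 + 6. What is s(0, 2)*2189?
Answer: 15323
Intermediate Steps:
s(Z, O) = 7
s(0, 2)*2189 = 7*2189 = 15323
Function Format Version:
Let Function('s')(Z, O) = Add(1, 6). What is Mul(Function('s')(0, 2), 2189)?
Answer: 15323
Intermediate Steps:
Function('s')(Z, O) = 7
Mul(Function('s')(0, 2), 2189) = Mul(7, 2189) = 15323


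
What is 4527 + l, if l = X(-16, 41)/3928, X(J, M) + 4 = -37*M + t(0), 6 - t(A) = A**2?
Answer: 17780541/3928 ≈ 4526.6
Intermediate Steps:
t(A) = 6 - A**2
X(J, M) = 2 - 37*M (X(J, M) = -4 + (-37*M + (6 - 1*0**2)) = -4 + (-37*M + (6 - 1*0)) = -4 + (-37*M + (6 + 0)) = -4 + (-37*M + 6) = -4 + (6 - 37*M) = 2 - 37*M)
l = -1515/3928 (l = (2 - 37*41)/3928 = (2 - 1517)*(1/3928) = -1515*1/3928 = -1515/3928 ≈ -0.38569)
4527 + l = 4527 - 1515/3928 = 17780541/3928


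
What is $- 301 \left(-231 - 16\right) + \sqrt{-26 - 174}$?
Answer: $74347 + 10 i \sqrt{2} \approx 74347.0 + 14.142 i$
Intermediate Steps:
$- 301 \left(-231 - 16\right) + \sqrt{-26 - 174} = - 301 \left(-231 - 16\right) + \sqrt{-200} = \left(-301\right) \left(-247\right) + 10 i \sqrt{2} = 74347 + 10 i \sqrt{2}$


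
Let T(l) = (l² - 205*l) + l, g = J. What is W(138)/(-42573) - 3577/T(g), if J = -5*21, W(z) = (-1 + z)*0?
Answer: -511/4635 ≈ -0.11025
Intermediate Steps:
W(z) = 0
J = -105
g = -105
T(l) = l² - 204*l
W(138)/(-42573) - 3577/T(g) = 0/(-42573) - 3577*(-1/(105*(-204 - 105))) = 0*(-1/42573) - 3577/((-105*(-309))) = 0 - 3577/32445 = 0 - 3577*1/32445 = 0 - 511/4635 = -511/4635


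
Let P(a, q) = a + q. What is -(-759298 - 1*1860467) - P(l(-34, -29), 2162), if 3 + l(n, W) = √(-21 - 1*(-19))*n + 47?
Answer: 2617559 + 34*I*√2 ≈ 2.6176e+6 + 48.083*I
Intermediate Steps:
l(n, W) = 44 + I*n*√2 (l(n, W) = -3 + (√(-21 - 1*(-19))*n + 47) = -3 + (√(-21 + 19)*n + 47) = -3 + (√(-2)*n + 47) = -3 + ((I*√2)*n + 47) = -3 + (I*n*√2 + 47) = -3 + (47 + I*n*√2) = 44 + I*n*√2)
-(-759298 - 1*1860467) - P(l(-34, -29), 2162) = -(-759298 - 1*1860467) - ((44 + I*(-34)*√2) + 2162) = -(-759298 - 1860467) - ((44 - 34*I*√2) + 2162) = -1*(-2619765) - (2206 - 34*I*√2) = 2619765 + (-2206 + 34*I*√2) = 2617559 + 34*I*√2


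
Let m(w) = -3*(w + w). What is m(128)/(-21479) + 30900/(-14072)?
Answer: -163223451/75563122 ≈ -2.1601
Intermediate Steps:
m(w) = -6*w
m(128)/(-21479) + 30900/(-14072) = -6*128/(-21479) + 30900/(-14072) = -768*(-1/21479) + 30900*(-1/14072) = 768/21479 - 7725/3518 = -163223451/75563122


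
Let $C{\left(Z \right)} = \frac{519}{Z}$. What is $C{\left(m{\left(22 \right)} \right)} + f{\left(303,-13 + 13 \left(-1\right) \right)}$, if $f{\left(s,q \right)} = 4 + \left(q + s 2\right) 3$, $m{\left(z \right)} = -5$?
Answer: $\frac{8201}{5} \approx 1640.2$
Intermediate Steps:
$f{\left(s,q \right)} = 4 + 3 q + 6 s$ ($f{\left(s,q \right)} = 4 + \left(q + 2 s\right) 3 = 4 + \left(3 q + 6 s\right) = 4 + 3 q + 6 s$)
$C{\left(m{\left(22 \right)} \right)} + f{\left(303,-13 + 13 \left(-1\right) \right)} = \frac{519}{-5} + \left(4 + 3 \left(-13 + 13 \left(-1\right)\right) + 6 \cdot 303\right) = 519 \left(- \frac{1}{5}\right) + \left(4 + 3 \left(-13 - 13\right) + 1818\right) = - \frac{519}{5} + \left(4 + 3 \left(-26\right) + 1818\right) = - \frac{519}{5} + \left(4 - 78 + 1818\right) = - \frac{519}{5} + 1744 = \frac{8201}{5}$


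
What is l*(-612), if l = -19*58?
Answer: 674424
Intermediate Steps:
l = -1102
l*(-612) = -1102*(-612) = 674424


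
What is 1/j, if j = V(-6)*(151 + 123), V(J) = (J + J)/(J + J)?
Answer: 1/274 ≈ 0.0036496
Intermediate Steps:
V(J) = 1 (V(J) = (2*J)/((2*J)) = (2*J)*(1/(2*J)) = 1)
j = 274 (j = 1*(151 + 123) = 1*274 = 274)
1/j = 1/274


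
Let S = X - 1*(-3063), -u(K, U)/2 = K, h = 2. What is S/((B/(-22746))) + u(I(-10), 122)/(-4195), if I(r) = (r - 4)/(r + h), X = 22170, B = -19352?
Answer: 1203859777121/40590820 ≈ 29658.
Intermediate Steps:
I(r) = (-4 + r)/(2 + r) (I(r) = (r - 4)/(r + 2) = (-4 + r)/(2 + r))
u(K, U) = -2*K
S = 25233 (S = 22170 - 1*(-3063) = 22170 + 3063 = 25233)
S/((B/(-22746))) + u(I(-10), 122)/(-4195) = 25233/((-19352/(-22746))) - 2*(-4 - 10)/(2 - 10)/(-4195) = 25233/((-19352*(-1/22746))) - 2*(-14)/(-8)*(-1/4195) = 25233/(9676/11373) - (-1)*(-14)/4*(-1/4195) = 25233*(11373/9676) - 2*7/4*(-1/4195) = 286974909/9676 - 7/2*(-1/4195) = 286974909/9676 + 7/8390 = 1203859777121/40590820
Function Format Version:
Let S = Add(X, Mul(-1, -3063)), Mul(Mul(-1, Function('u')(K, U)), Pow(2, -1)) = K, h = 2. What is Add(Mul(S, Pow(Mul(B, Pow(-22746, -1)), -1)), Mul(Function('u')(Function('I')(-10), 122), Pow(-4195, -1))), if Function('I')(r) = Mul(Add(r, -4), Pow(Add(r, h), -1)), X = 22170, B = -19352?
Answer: Rational(1203859777121, 40590820) ≈ 29658.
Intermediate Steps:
Function('I')(r) = Mul(Pow(Add(2, r), -1), Add(-4, r)) (Function('I')(r) = Mul(Add(r, -4), Pow(Add(r, 2), -1)) = Mul(Add(-4, r), Pow(Add(2, r), -1)) = Mul(Pow(Add(2, r), -1), Add(-4, r)))
Function('u')(K, U) = Mul(-2, K)
S = 25233 (S = Add(22170, Mul(-1, -3063)) = Add(22170, 3063) = 25233)
Add(Mul(S, Pow(Mul(B, Pow(-22746, -1)), -1)), Mul(Function('u')(Function('I')(-10), 122), Pow(-4195, -1))) = Add(Mul(25233, Pow(Mul(-19352, Pow(-22746, -1)), -1)), Mul(Mul(-2, Mul(Pow(Add(2, -10), -1), Add(-4, -10))), Pow(-4195, -1))) = Add(Mul(25233, Pow(Mul(-19352, Rational(-1, 22746)), -1)), Mul(Mul(-2, Mul(Pow(-8, -1), -14)), Rational(-1, 4195))) = Add(Mul(25233, Pow(Rational(9676, 11373), -1)), Mul(Mul(-2, Mul(Rational(-1, 8), -14)), Rational(-1, 4195))) = Add(Mul(25233, Rational(11373, 9676)), Mul(Mul(-2, Rational(7, 4)), Rational(-1, 4195))) = Add(Rational(286974909, 9676), Mul(Rational(-7, 2), Rational(-1, 4195))) = Add(Rational(286974909, 9676), Rational(7, 8390)) = Rational(1203859777121, 40590820)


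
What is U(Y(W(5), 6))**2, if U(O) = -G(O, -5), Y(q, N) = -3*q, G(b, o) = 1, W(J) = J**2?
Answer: 1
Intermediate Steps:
U(O) = -1 (U(O) = -1*1 = -1)
U(Y(W(5), 6))**2 = (-1)**2 = 1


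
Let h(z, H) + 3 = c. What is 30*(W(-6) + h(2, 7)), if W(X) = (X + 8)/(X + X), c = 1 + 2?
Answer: -5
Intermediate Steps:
c = 3
W(X) = (8 + X)/(2*X) (W(X) = (8 + X)/((2*X)) = (8 + X)*(1/(2*X)) = (8 + X)/(2*X))
h(z, H) = 0 (h(z, H) = -3 + 3 = 0)
30*(W(-6) + h(2, 7)) = 30*((½)*(8 - 6)/(-6) + 0) = 30*((½)*(-⅙)*2 + 0) = 30*(-⅙ + 0) = 30*(-⅙) = -5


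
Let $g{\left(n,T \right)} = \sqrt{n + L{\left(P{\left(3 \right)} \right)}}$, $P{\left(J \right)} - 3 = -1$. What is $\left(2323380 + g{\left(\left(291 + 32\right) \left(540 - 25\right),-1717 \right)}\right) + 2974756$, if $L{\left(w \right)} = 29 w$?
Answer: $5298136 + \sqrt{166403} \approx 5.2985 \cdot 10^{6}$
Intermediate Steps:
$P{\left(J \right)} = 2$ ($P{\left(J \right)} = 3 - 1 = 2$)
$g{\left(n,T \right)} = \sqrt{58 + n}$ ($g{\left(n,T \right)} = \sqrt{n + 29 \cdot 2} = \sqrt{n + 58} = \sqrt{58 + n}$)
$\left(2323380 + g{\left(\left(291 + 32\right) \left(540 - 25\right),-1717 \right)}\right) + 2974756 = \left(2323380 + \sqrt{58 + \left(291 + 32\right) \left(540 - 25\right)}\right) + 2974756 = \left(2323380 + \sqrt{58 + 323 \cdot 515}\right) + 2974756 = \left(2323380 + \sqrt{58 + 166345}\right) + 2974756 = \left(2323380 + \sqrt{166403}\right) + 2974756 = 5298136 + \sqrt{166403}$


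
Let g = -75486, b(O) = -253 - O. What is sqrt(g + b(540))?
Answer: I*sqrt(76279) ≈ 276.19*I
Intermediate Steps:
sqrt(g + b(540)) = sqrt(-75486 + (-253 - 1*540)) = sqrt(-75486 + (-253 - 540)) = sqrt(-75486 - 793) = sqrt(-76279) = I*sqrt(76279)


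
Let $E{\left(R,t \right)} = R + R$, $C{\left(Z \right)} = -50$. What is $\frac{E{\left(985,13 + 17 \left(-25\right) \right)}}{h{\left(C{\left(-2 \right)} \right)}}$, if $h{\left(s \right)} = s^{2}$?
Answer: $\frac{197}{250} \approx 0.788$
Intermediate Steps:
$E{\left(R,t \right)} = 2 R$
$\frac{E{\left(985,13 + 17 \left(-25\right) \right)}}{h{\left(C{\left(-2 \right)} \right)}} = \frac{2 \cdot 985}{\left(-50\right)^{2}} = \frac{1970}{2500} = 1970 \cdot \frac{1}{2500} = \frac{197}{250}$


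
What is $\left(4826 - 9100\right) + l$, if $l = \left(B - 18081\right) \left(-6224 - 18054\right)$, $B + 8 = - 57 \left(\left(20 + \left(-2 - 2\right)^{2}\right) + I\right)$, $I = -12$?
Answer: $472372772$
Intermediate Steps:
$B = -1376$ ($B = -8 - 57 \left(\left(20 + \left(-2 - 2\right)^{2}\right) - 12\right) = -8 - 57 \left(\left(20 + \left(-4\right)^{2}\right) - 12\right) = -8 - 57 \left(\left(20 + 16\right) - 12\right) = -8 - 57 \left(36 - 12\right) = -8 - 1368 = -1376$)
$l = 472377046$ ($l = \left(-1376 - 18081\right) \left(-6224 - 18054\right) = \left(-19457\right) \left(-24278\right) = 472377046$)
$\left(4826 - 9100\right) + l = \left(4826 - 9100\right) + 472377046 = -4274 + 472377046 = 472372772$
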